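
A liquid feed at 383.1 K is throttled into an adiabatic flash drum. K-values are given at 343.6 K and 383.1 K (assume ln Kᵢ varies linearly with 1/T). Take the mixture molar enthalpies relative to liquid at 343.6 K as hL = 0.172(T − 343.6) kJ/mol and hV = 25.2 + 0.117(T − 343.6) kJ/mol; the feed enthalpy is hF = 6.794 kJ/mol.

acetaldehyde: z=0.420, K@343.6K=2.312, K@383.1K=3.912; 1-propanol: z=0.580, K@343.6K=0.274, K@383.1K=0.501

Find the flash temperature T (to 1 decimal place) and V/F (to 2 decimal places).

Adiabatic flash: solve Rachford–Rice at each trial T, then check hF = ψ·hV(T) + (1−ψ)·hL(T).
  T = 343.6 K: K = (2.312, 0.274), RR gives ψ = 0.136, H_out = 3.438 kJ/mol
  T = 383.1 K: K = (3.912, 0.501), RR gives ψ = 0.643, H_out = 21.589 kJ/mol
  T = 363.4 K: K = (3.053, 0.377), RR gives ψ = 0.392, H_out = 12.846 kJ/mol
  T = 353.5 K: K = (2.667, 0.323), RR gives ψ = 0.272, H_out = 8.416 kJ/mol
  T = 348.6 K: K = (2.487, 0.298), RR gives ψ = 0.208, H_out = 6.054 kJ/mol
  T = 351.1 K: K = (2.578, 0.310), RR gives ψ = 0.242, H_out = 7.279 kJ/mol
  T = 349.9 K: K = (2.534, 0.304), RR gives ψ = 0.226, H_out = 6.697 kJ/mol
Linear interpolation between T = 349.9 (H_out = 6.697) and T = 351.1 (H_out = 7.279) on hF = 6.794 gives T ≈ 350.1 K, at which ψ = 0.23.

T = 350.1 K, V/F = 0.23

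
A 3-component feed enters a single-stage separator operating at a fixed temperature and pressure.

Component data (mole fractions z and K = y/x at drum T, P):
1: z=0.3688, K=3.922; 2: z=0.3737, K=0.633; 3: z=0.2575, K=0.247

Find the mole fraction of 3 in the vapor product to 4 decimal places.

y_3 = 0.0971

Let ψ = V/F and solve Σ zᵢ(Kᵢ−1)/(1+ψ(Kᵢ−1)) = 0.
g(0) = ΣzᵢKᵢ − 1 = 0.7466 and g(1) = 1 − Σzᵢ/Kᵢ = -0.7269, so a root lies in (0, 1).
Iterate (Newton) starting at ψ = 0.5:
  ψ = 0.5000: g = -0.04107, g' = -0.9710 → ψ = 0.4577
  ψ = 0.4577: g = 0.00033, g' = -0.9890 → ψ = 0.4580
Converged at ψ = 0.4580.
Compositions from xᵢ = zᵢ/(1+ψ(Kᵢ−1)), yᵢ = Kᵢxᵢ:
  1: x = 0.1577, y = 0.6186
  2: x = 0.4492, y = 0.2844
  3: x = 0.3931, y = 0.0971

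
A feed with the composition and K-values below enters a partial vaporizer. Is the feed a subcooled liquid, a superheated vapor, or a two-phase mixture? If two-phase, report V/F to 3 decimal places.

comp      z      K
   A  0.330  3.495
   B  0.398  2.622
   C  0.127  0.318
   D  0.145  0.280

two-phase, V/F = 0.897

ΣzᵢKᵢ = 2.278; Σzᵢ/Kᵢ = 1.163.
Both exceed 1, so a two-phase solution exists.
Rachford–Rice: g(ψ) = Σ zᵢ(Kᵢ−1)/(1+ψ(Kᵢ−1)) = 0.
Newton–Raphson from ψ = 0.5:
  ψ = 0.500: g = 0.4282, g' = -1.045 → ψ = 0.910
  ψ = 0.910: g = -0.0181, g' = -1.404 → ψ = 0.897
Converged at ψ = 0.897.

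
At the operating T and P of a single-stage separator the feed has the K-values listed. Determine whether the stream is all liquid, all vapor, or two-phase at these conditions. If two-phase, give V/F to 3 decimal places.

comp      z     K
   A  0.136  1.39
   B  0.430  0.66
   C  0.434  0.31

ΣzᵢKᵢ = 0.607; Σzᵢ/Kᵢ = 2.149.
Since ΣzᵢKᵢ < 1 the mixture is below its bubble point — single liquid phase.

all liquid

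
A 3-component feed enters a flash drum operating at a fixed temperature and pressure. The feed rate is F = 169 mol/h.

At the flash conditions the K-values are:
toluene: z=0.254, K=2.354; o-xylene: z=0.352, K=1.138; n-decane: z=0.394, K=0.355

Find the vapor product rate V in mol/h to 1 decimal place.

V = 42.6 mol/h

Material balance + equilibrium reduce to Σ zᵢ(Kᵢ−1)/(1+ψ(Kᵢ−1)) = 0.
g(0) = ΣzᵢKᵢ − 1 = 0.138 and g(1) = 1 − Σzᵢ/Kᵢ = -0.527, so a root lies in (0, 1).
Newton iteration, ψ⁰ = 0.43:
  ψ = 0.430: g = -0.0884, g' = -0.506 → ψ = 0.255
  ψ = 0.255: g = -0.0017, g' = -0.498 → ψ = 0.252
Converged at ψ = 0.252.
Then V = ψ·F = 0.2518·169 = 42.6 mol/h and L = F − V = 126.4 mol/h.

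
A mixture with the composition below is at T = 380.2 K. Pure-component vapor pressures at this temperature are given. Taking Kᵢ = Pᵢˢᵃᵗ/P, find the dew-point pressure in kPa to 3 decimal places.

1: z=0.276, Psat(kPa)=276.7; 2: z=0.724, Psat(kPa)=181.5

Pdew = 200.543 kPa

At the dew point ψ → 1, so Σzᵢ/Kᵢ = 1 with Kᵢ = Pᵢˢᵃᵗ/P ⇒ 1/P = Σzᵢ/Pᵢˢᵃᵗ.
1/P = 0.276/276.7 + 0.724/181.5 = 0.004986 ⇒ P = 200.543 kPa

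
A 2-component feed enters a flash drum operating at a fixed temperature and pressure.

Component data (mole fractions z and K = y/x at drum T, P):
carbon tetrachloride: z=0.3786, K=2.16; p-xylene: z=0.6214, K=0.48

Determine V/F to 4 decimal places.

Rachford–Rice: g(V/F) = Σ zᵢ(Kᵢ−1)/(1+V/F(Kᵢ−1)) = 0.
g(0) = ΣzᵢKᵢ − 1 = 0.1160 and g(1) = 1 − Σzᵢ/Kᵢ = -0.4699, so a root lies in (0, 1).
Binary case is linear: z₁(K₁−1)(1+V/F(K₂−1)) + z₂(K₂−1)(1+V/F(K₁−1)) = 0
⇒ V/F = [z₁(K₁−1)+z₂(K₂−1)] / [−(K₁−1)(K₂−1)] = 0.11605/0.60320 = 0.1924

V/F = 0.1924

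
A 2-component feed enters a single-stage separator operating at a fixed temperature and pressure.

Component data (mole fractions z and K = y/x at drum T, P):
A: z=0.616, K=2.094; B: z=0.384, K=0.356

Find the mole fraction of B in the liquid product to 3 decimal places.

x_B = 0.629

Material balance + equilibrium reduce to Σ zᵢ(Kᵢ−1)/(1+ψ(Kᵢ−1)) = 0.
Feasibility: ΣzᵢKᵢ = 1.427, Σzᵢ/Kᵢ = 1.373 — both > 1, two phases present.
Newton–Raphson from ψ = 0.62:
  ψ = 0.620: g = -0.0101, g' = -0.703 → ψ = 0.606
Converged at ψ = 0.606.
Compositions from xᵢ = zᵢ/(1+ψ(Kᵢ−1)), yᵢ = Kᵢxᵢ:
  A: x = 0.371, y = 0.776
  B: x = 0.629, y = 0.224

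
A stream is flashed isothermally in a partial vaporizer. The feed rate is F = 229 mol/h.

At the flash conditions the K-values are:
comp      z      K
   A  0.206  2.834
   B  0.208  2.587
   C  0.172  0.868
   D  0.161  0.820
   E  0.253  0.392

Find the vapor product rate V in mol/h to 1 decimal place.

V = 158.5 mol/h

Let β = V/F and solve Σ zᵢ(Kᵢ−1)/(1+β(Kᵢ−1)) = 0.
g(0) = ΣzᵢKᵢ − 1 = 0.502 and g(1) = 1 − Σzᵢ/Kᵢ = -0.193, so a root lies in (0, 1).
Newton–Raphson from β = 0.5:
  β = 0.500: g = 0.1040, g' = -0.554 → β = 0.688
  β = 0.688: g = 0.0026, g' = -0.542 → β = 0.692
Converged at β = 0.692.
Then V = β·F = 0.6923·229 = 158.5 mol/h and L = F − V = 70.5 mol/h.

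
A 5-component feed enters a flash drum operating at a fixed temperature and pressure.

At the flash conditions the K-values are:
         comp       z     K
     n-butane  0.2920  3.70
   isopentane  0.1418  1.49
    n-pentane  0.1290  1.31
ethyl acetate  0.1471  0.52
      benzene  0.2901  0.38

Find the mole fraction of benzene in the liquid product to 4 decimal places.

x_benzene = 0.4638

Material balance + equilibrium reduce to Σ zᵢ(Kᵢ−1)/(1+ψ(Kᵢ−1)) = 0.
g(0) = ΣzᵢKᵢ − 1 = 0.6474 and g(1) = 1 − Σzᵢ/Kᵢ = -0.3189, so a root lies in (0, 1).
Newton–Raphson from ψ = 0.6:
  ψ = 0.6000: g = 0.00276, g' = -0.6889 → ψ = 0.6040
Converged at ψ = 0.6040.
Compositions from xᵢ = zᵢ/(1+ψ(Kᵢ−1)), yᵢ = Kᵢxᵢ:
  n-butane: x = 0.1110, y = 0.4107
  isopentane: x = 0.1094, y = 0.1630
  n-pentane: x = 0.1087, y = 0.1423
  ethyl acetate: x = 0.2072, y = 0.1077
  benzene: x = 0.4638, y = 0.1762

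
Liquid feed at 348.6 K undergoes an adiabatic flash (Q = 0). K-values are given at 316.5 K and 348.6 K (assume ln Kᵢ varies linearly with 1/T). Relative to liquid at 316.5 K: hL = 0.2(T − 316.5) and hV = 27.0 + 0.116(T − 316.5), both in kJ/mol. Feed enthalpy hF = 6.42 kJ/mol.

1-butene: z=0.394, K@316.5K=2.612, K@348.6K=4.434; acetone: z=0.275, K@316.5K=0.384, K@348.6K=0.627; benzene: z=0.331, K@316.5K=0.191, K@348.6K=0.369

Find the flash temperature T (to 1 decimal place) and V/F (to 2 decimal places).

T = 319.8 K, V/F = 0.22

Adiabatic flash: solve Rachford–Rice at each trial T, then check hF = ψ·hV(T) + (1−ψ)·hL(T).
  T = 316.5 K: K = (2.612, 0.384, 0.191), RR gives ψ = 0.169, H_out = 4.560 kJ/mol
  T = 348.6 K: K = (4.434, 0.627, 0.369), RR gives ψ = 0.571, H_out = 20.301 kJ/mol
  T = 332.6 K: K = (3.450, 0.497, 0.270), RR gives ψ = 0.375, H_out = 12.834 kJ/mol
  T = 324.6 K: K = (3.015, 0.439, 0.228), RR gives ψ = 0.279, H_out = 8.953 kJ/mol
  T = 320.6 K: K = (2.811, 0.411, 0.209), RR gives ψ = 0.227, H_out = 6.865 kJ/mol
  T = 318.6 K: K = (2.713, 0.398, 0.200), RR gives ψ = 0.199, H_out = 5.765 kJ/mol
Linear interpolation between T = 318.6 (H_out = 5.765) and T = 320.6 (H_out = 6.865) on hF = 6.42 gives T ≈ 319.8 K, at which ψ = 0.22.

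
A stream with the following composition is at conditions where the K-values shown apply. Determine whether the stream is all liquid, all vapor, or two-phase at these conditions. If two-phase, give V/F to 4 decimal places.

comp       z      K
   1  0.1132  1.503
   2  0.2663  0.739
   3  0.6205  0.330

all liquid

ΣzᵢKᵢ = 0.5717; Σzᵢ/Kᵢ = 2.3160.
Since ΣzᵢKᵢ < 1 the mixture is below its bubble point — single liquid phase.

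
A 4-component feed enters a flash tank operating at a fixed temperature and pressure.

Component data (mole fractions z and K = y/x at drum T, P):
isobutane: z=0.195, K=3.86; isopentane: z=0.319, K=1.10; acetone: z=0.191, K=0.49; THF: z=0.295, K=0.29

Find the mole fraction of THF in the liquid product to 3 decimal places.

Let ψ = V/F and solve Σ zᵢ(Kᵢ−1)/(1+ψ(Kᵢ−1)) = 0.
Check two-phase: ΣzᵢKᵢ = 1.283 > 1 and Σzᵢ/Kᵢ = 1.748 > 1, so g(0) = 0.283 > 0 and g(1) = -0.748 < 0.
Newton iteration, ψ⁰ = 0.39:
  ψ = 0.390: g = -0.1169, g' = -0.721 → ψ = 0.228
  ψ = 0.228: g = 0.0087, g' = -0.863 → ψ = 0.238
Converged at ψ = 0.238.
Compositions from xᵢ = zᵢ/(1+ψ(Kᵢ−1)), yᵢ = Kᵢxᵢ:
  isobutane: x = 0.116, y = 0.448
  isopentane: x = 0.312, y = 0.343
  acetone: x = 0.217, y = 0.107
  THF: x = 0.355, y = 0.103

x_THF = 0.355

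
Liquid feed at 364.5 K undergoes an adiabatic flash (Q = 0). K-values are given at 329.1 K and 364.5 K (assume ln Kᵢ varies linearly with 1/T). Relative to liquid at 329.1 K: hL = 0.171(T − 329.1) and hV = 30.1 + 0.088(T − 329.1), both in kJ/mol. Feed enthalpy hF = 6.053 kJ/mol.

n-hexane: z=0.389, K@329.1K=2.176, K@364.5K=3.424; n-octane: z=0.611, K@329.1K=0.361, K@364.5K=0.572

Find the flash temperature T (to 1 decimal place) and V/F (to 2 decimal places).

Adiabatic flash: solve Rachford–Rice at each trial T, then check hF = ψ·hV(T) + (1−ψ)·hL(T).
  T = 329.1 K: K = (2.176, 0.361), RR gives ψ = 0.089, H_out = 2.685 kJ/mol
  T = 364.5 K: K = (3.424, 0.572), RR gives ψ = 0.657, H_out = 23.894 kJ/mol
  T = 346.8 K: K = (2.761, 0.460), RR gives ψ = 0.373, H_out = 13.711 kJ/mol
  T = 338.0 K: K = (2.461, 0.409), RR gives ψ = 0.240, H_out = 8.564 kJ/mol
  T = 333.6 K: K = (2.317, 0.385), RR gives ψ = 0.169, H_out = 5.780 kJ/mol
  T = 335.8 K: K = (2.388, 0.397), RR gives ψ = 0.205, H_out = 7.197 kJ/mol
Linear interpolation between T = 333.6 (H_out = 5.780) and T = 335.8 (H_out = 7.197) on hF = 6.053 gives T ≈ 334.0 K, at which ψ = 0.18.

T = 334.0 K, V/F = 0.18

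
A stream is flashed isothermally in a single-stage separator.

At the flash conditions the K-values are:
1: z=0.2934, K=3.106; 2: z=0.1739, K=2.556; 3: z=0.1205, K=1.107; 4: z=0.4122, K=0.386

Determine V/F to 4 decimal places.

V/F = 0.6320

Material balance + equilibrium reduce to Σ zᵢ(Kᵢ−1)/(1+V/F(Kᵢ−1)) = 0.
Feasibility: ΣzᵢKᵢ = 1.6483, Σzᵢ/Kᵢ = 1.3392 — both > 1, two phases present.
Newton–Raphson from V/F = 0.5:
  V/F = 0.5000: g = 0.10019, g' = -0.7667 → V/F = 0.6307
  V/F = 0.6307: g = 0.00102, g' = -0.7624 → V/F = 0.6320
Converged at V/F = 0.6320.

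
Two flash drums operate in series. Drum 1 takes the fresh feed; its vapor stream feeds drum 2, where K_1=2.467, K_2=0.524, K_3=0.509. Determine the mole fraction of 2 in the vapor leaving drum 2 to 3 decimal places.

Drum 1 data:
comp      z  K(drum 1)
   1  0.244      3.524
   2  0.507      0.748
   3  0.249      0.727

y_2 (drum 2) = 0.265

Drum 1:
Rachford–Rice: g(ψ₁) = Σ zᵢ(Kᵢ−1)/(1+ψ₁(Kᵢ−1)) = 0.
Feasibility: ΣzᵢKᵢ = 1.420, Σzᵢ/Kᵢ = 1.090 — both > 1, two phases present.
Newton iteration, ψ₁⁰ = 0.49:
  ψ₁ = 0.490: g = 0.0511, g' = -0.377 → ψ₁ = 0.625
  ψ₁ = 0.625: g = 0.0052, g' = -0.306 → ψ₁ = 0.642
  ψ₁ = 0.642: g = 0.0001, g' = -0.299 → ψ₁ = 0.643
Converged at ψ₁ = 0.643.
Drum-1 compositions:
  1: x = 0.093, y = 0.328
  2: x = 0.605, y = 0.453
  3: x = 0.302, y = 0.220
Drum-2 feed = drum-1 vapor: z₂ = (0.3280, 0.4525, 0.2195).
Drum 2:
Newton–Raphson from ψ₂ = 0.37:
  ψ₂ = 0.370: g = -0.0813, g' = -0.527 → ψ₂ = 0.216
  ψ₂ = 0.216: g = 0.0049, g' = -0.601 → ψ₂ = 0.224
Converged at ψ₂ = 0.224.
  1: x = 0.247, y = 0.609
  2: x = 0.506, y = 0.265
  3: x = 0.247, y = 0.126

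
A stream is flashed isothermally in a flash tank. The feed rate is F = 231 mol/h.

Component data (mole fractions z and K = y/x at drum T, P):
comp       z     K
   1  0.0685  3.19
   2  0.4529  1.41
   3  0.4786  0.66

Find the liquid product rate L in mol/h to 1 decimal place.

L = 81.3 mol/h

Material balance + equilibrium reduce to Σ zᵢ(Kᵢ−1)/(1+ψ(Kᵢ−1)) = 0.
Feasibility: ΣzᵢKᵢ = 1.1730, Σzᵢ/Kᵢ = 1.0678 — both > 1, two phases present.
Newton–Raphson from ψ = 0.35:
  ψ = 0.3500: g = 0.06260, g' = -0.2348 → ψ = 0.6166
  ψ = 0.6166: g = 0.00615, g' = -0.1965 → ψ = 0.6479
  ψ = 0.6479: g = 0.00003, g' = -0.1947 → ψ = 0.6481
Converged at ψ = 0.6481.
Then V = ψ·F = 0.6481·231 = 149.7 mol/h and L = F − V = 81.3 mol/h.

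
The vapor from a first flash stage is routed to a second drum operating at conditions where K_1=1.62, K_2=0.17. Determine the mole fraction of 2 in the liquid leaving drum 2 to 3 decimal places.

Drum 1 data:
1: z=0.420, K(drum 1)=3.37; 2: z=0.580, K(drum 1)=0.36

x_2 (drum 2) = 0.428

Drum 1:
Let ψ₁ = V/F and solve Σ zᵢ(Kᵢ−1)/(1+ψ₁(Kᵢ−1)) = 0.
Check two-phase: ΣzᵢKᵢ = 1.624 > 1 and Σzᵢ/Kᵢ = 1.736 > 1, so g(0) = 0.624 > 0 and g(1) = -0.736 < 0.
Newton iteration, ψ₁⁰ = 0.47:
  ψ₁ = 0.470: g = -0.0600, g' = -1.014 → ψ₁ = 0.411
  ψ₁ = 0.411: g = 0.0007, g' = -1.043 → ψ₁ = 0.412
Converged at ψ₁ = 0.412.
Drum-1 compositions:
  1: x = 0.213, y = 0.717
  2: x = 0.787, y = 0.283
Drum-2 feed = drum-1 vapor: z₂ = (0.7165, 0.2835).
Drum 2:
Material balance + equilibrium reduce to Σ zᵢ(Kᵢ−1)/(1+ψ₂(Kᵢ−1)) = 0.
Feasibility: ΣzᵢKᵢ = 1.209, Σzᵢ/Kᵢ = 2.110 — both > 1, two phases present.
Newton–Raphson from ψ₂ = 0.61:
  ψ₂ = 0.610: g = -0.1542, g' = -0.946 → ψ₂ = 0.447
  ψ₂ = 0.447: g = -0.0262, g' = -0.662 → ψ₂ = 0.407
  ψ₂ = 0.407: g = -0.0008, g' = -0.621 → ψ₂ = 0.406
Converged at ψ₂ = 0.406.
  1: x = 0.572, y = 0.927
  2: x = 0.428, y = 0.073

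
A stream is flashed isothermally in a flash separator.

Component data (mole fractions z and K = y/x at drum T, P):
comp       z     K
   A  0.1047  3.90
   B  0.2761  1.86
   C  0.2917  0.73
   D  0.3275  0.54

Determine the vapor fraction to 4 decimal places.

Newton–Raphson from ψ = 0.46:
  ψ = 0.4600: g = 0.01922, g' = -0.4057 → ψ = 0.5074
  ψ = 0.5074: g = 0.00040, g' = -0.3896 → ψ = 0.5084
Converged at ψ = 0.5084.

ψ = 0.5084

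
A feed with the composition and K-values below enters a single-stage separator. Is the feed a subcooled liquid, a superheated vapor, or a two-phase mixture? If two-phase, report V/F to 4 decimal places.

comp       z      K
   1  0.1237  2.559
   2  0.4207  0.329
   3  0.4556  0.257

subcooled liquid

ΣzᵢKᵢ = 0.5720; Σzᵢ/Kᵢ = 3.0998.
Since ΣzᵢKᵢ < 1 the mixture is below its bubble point — single liquid phase.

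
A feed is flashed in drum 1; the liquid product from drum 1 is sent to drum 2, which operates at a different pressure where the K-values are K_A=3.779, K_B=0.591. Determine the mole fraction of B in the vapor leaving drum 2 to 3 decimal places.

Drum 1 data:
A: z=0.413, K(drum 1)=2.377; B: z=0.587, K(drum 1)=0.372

y_B (drum 2) = 0.515

Drum 1:
Binary case is linear: z₁(K₁−1)(1+ψ₁(K₂−1)) + z₂(K₂−1)(1+ψ₁(K₁−1)) = 0
⇒ ψ₁ = [z₁(K₁−1)+z₂(K₂−1)] / [−(K₁−1)(K₂−1)] = 0.2001/0.8648 = 0.231
Drum-1 compositions:
  A: x = 0.313, y = 0.745
  B: x = 0.687, y = 0.255
Drum-2 feed = drum-1 liquid: z₂ = (0.3132, 0.6868).
Drum 2:
Material balance + equilibrium reduce to Σ zᵢ(Kᵢ−1)/(1+ψ₂(Kᵢ−1)) = 0.
g(0) = ΣzᵢKᵢ − 1 = 0.590 and g(1) = 1 − Σzᵢ/Kᵢ = -0.245, so a root lies in (0, 1).
Binary case is linear: z₁(K₁−1)(1+ψ₂(K₂−1)) + z₂(K₂−1)(1+ψ₂(K₁−1)) = 0
⇒ ψ₂ = [z₁(K₁−1)+z₂(K₂−1)] / [−(K₁−1)(K₂−1)] = 0.5895/1.1366 = 0.519
  A: x = 0.128, y = 0.485
  B: x = 0.872, y = 0.515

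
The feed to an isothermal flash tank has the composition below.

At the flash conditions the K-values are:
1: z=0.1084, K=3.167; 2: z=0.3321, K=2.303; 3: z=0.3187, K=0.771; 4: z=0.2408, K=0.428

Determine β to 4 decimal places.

Material balance + equilibrium reduce to Σ zᵢ(Kᵢ−1)/(1+β(Kᵢ−1)) = 0.
Check two-phase: ΣzᵢKᵢ = 1.4569 > 1 and Σzᵢ/Kᵢ = 1.1544 > 1, so g(0) = 0.4569 > 0 and g(1) = -0.1544 < 0.
Iterate (Newton) starting at β = 0.44:
  β = 0.4400: g = 0.13007, g' = -0.5225 → β = 0.6889
  β = 0.6889: g = 0.00830, g' = -0.4766 → β = 0.7063
Converged at β = 0.7063.

β = 0.7063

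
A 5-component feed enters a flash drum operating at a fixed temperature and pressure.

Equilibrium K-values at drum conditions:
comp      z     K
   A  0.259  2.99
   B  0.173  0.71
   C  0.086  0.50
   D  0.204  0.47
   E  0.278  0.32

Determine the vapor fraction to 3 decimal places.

ψ = 0.117

Material balance + equilibrium reduce to Σ zᵢ(Kᵢ−1)/(1+ψ(Kᵢ−1)) = 0.
Check two-phase: ΣzᵢKᵢ = 1.125 > 1 and Σzᵢ/Kᵢ = 1.805 > 1, so g(0) = 0.125 > 0 and g(1) = -0.805 < 0.
Newton–Raphson from ψ = 0.5:
  ψ = 0.500: g = -0.2912, g' = -0.717 → ψ = 0.094
  ψ = 0.094: g = 0.0219, g' = -0.977 → ψ = 0.116
  ψ = 0.116: g = 0.0005, g' = -0.933 → ψ = 0.117
Converged at ψ = 0.117.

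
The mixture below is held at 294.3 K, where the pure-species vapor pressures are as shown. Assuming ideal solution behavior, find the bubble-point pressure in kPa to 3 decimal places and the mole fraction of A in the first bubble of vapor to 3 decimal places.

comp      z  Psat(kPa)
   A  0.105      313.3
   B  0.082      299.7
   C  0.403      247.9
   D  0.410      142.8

Pbub = 215.924 kPa, y_A = 0.152

At the bubble point ψ → 0, so ΣzᵢKᵢ = 1 with Kᵢ = Pᵢˢᵃᵗ/P ⇒ P = ΣzᵢPᵢˢᵃᵗ.
P = 0.105·313.3 + 0.082·299.7 + 0.403·247.9 + 0.410·142.8 = 215.924 kPa
yᵢ = zᵢPᵢˢᵃᵗ/P ⇒ y_A = 0.105·313.3/215.924 = 0.152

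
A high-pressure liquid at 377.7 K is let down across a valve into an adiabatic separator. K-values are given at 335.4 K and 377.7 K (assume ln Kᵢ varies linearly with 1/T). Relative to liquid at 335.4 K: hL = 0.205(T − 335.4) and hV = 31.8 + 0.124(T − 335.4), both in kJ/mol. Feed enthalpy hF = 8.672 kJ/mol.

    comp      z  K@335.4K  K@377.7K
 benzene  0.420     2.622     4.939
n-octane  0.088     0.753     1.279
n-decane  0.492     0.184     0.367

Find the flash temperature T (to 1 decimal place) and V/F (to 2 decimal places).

T = 338.9 K, V/F = 0.25

Adiabatic flash: solve Rachford–Rice at each trial T, then check hF = ψ·hV(T) + (1−ψ)·hL(T).
  T = 335.4 K: K = (2.622, 0.753, 0.184), RR gives ψ = 0.211, H_out = 6.699 kJ/mol
  T = 377.7 K: K = (4.939, 1.279, 0.367), RR gives ψ = 0.610, H_out = 25.975 kJ/mol
  T = 356.5 K: K = (3.664, 0.996, 0.265), RR gives ψ = 0.424, H_out = 17.079 kJ/mol
  T = 345.9 K: K = (3.113, 0.869, 0.222), RR gives ψ = 0.326, H_out = 12.255 kJ/mol
  T = 340.6 K: K = (2.858, 0.809, 0.202), RR gives ψ = 0.272, H_out = 9.586 kJ/mol
  T = 338.0 K: K = (2.739, 0.781, 0.193), RR gives ψ = 0.242, H_out = 8.182 kJ/mol
  T = 339.3 K: K = (2.798, 0.795, 0.198), RR gives ψ = 0.257, H_out = 8.893 kJ/mol
Linear interpolation between T = 338.0 (H_out = 8.182) and T = 339.3 (H_out = 8.893) on hF = 8.672 gives T ≈ 338.9 K, at which ψ = 0.25.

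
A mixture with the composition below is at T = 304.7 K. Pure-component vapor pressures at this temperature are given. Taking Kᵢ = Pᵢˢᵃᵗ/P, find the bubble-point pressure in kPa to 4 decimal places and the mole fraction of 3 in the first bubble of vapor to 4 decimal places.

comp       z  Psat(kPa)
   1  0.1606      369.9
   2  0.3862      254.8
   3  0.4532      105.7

Pbub = 205.7129 kPa, y_3 = 0.2329

At the bubble point ψ → 0, so ΣzᵢKᵢ = 1 with Kᵢ = Pᵢˢᵃᵗ/P ⇒ P = ΣzᵢPᵢˢᵃᵗ.
P = 0.1606·369.9 + 0.3862·254.8 + 0.4532·105.7 = 205.7129 kPa
yᵢ = zᵢPᵢˢᵃᵗ/P ⇒ y_3 = 0.4532·105.7/205.7129 = 0.2329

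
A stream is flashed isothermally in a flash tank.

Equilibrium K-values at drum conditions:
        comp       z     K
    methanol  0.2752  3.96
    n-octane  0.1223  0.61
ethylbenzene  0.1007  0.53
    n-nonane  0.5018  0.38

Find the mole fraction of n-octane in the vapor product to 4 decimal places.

Rachford–Rice: g(V/F) = Σ zᵢ(Kᵢ−1)/(1+V/F(Kᵢ−1)) = 0.
g(0) = ΣzᵢKᵢ − 1 = 0.4084 and g(1) = 1 − Σzᵢ/Kᵢ = -0.7805, so a root lies in (0, 1).
Iterate (Newton) starting at V/F = 0.48:
  V/F = 0.4800: g = -0.22624, g' = -0.8677 → V/F = 0.2193
  V/F = 0.2193: g = 0.02900, g' = -1.1950 → V/F = 0.2435
  V/F = 0.2435: g = 0.00077, g' = -1.1329 → V/F = 0.2442
Converged at V/F = 0.2442.
Compositions from xᵢ = zᵢ/(1+V/F(Kᵢ−1)), yᵢ = Kᵢxᵢ:
  methanol: x = 0.1597, y = 0.6325
  n-octane: x = 0.1352, y = 0.0825
  ethylbenzene: x = 0.1138, y = 0.0603
  n-nonane: x = 0.5913, y = 0.2247

y_n-octane = 0.0825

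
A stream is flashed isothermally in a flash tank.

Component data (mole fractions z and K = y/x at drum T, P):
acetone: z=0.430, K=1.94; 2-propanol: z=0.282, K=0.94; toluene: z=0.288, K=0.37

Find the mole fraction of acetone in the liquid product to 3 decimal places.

x_acetone = 0.296

Iterate (Newton) starting at β = 0.5:
  β = 0.500: g = -0.0074, g' = -0.421 → β = 0.483
  β = 0.483: g = -0.0000, g' = -0.417 → β = 0.482
Converged at β = 0.482.
Compositions from xᵢ = zᵢ/(1+β(Kᵢ−1)), yᵢ = Kᵢxᵢ:
  acetone: x = 0.296, y = 0.574
  2-propanol: x = 0.290, y = 0.273
  toluene: x = 0.414, y = 0.153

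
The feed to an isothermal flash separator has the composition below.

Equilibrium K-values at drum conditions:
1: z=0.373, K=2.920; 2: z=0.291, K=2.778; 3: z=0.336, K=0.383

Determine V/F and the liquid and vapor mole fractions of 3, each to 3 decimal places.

V/F = 0.895, x_3 = 0.751, y_3 = 0.287

Material balance + equilibrium reduce to Σ zᵢ(Kᵢ−1)/(1+V/F(Kᵢ−1)) = 0.
Feasibility: ΣzᵢKᵢ = 2.026, Σzᵢ/Kᵢ = 1.110 — both > 1, two phases present.
Newton–Raphson from V/F = 0.5:
  V/F = 0.500: g = 0.3395, g' = -0.883 → V/F = 0.884
  V/F = 0.884: g = 0.0103, g' = -0.948 → V/F = 0.895
Converged at V/F = 0.895.
Compositions from xᵢ = zᵢ/(1+V/F(Kᵢ−1)), yᵢ = Kᵢxᵢ:
  1: x = 0.137, y = 0.401
  2: x = 0.112, y = 0.312
  3: x = 0.751, y = 0.287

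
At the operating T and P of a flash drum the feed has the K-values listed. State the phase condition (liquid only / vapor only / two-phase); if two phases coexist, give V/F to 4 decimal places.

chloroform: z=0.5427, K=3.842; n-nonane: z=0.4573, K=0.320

ΣzᵢKᵢ = 2.2314; Σzᵢ/Kᵢ = 1.5703.
Both exceed 1, so a two-phase solution exists.
Rachford–Rice: g(ψ) = Σ zᵢ(Kᵢ−1)/(1+ψ(Kᵢ−1)) = 0.
Newton iteration, ψ⁰ = 0.68:
  ψ = 0.6800: g = -0.05249, g' = -1.2413 → ψ = 0.6377
  ψ = 0.6377: g = -0.00065, g' = -1.2134 → ψ = 0.6372
Converged at ψ = 0.6372.

two-phase, V/F = 0.6372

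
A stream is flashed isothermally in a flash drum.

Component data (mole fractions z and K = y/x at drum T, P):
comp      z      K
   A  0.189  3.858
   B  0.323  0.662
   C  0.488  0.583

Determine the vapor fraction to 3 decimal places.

Let ψ = V/F and solve Σ zᵢ(Kᵢ−1)/(1+ψ(Kᵢ−1)) = 0.
Check two-phase: ΣzᵢKᵢ = 1.227 > 1 and Σzᵢ/Kᵢ = 1.374 > 1, so g(0) = 0.227 > 0 and g(1) = -0.374 < 0.
Newton iteration, ψ⁰ = 0.5:
  ψ = 0.500: g = -0.1661, g' = -0.451 → ψ = 0.131
  ψ = 0.131: g = 0.0632, g' = -0.951 → ψ = 0.198
  ψ = 0.198: g = 0.0063, g' = -0.773 → ψ = 0.206
Converged at ψ = 0.206.

ψ = 0.206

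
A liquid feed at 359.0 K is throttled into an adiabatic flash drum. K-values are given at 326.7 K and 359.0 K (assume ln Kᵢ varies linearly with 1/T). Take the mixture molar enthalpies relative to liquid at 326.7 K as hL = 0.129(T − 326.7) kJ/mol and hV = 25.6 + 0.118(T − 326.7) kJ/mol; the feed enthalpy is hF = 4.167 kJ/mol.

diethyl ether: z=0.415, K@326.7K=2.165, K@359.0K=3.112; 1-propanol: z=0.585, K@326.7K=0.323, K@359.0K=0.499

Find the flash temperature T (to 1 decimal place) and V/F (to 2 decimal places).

T = 329.2 K, V/F = 0.15

Adiabatic flash: solve Rachford–Rice at each trial T, then check hF = ψ·hV(T) + (1−ψ)·hL(T).
  T = 326.7 K: K = (2.165, 0.323), RR gives ψ = 0.111, H_out = 2.838 kJ/mol
  T = 359.0 K: K = (3.112, 0.499), RR gives ψ = 0.551, H_out = 18.085 kJ/mol
  T = 342.9 K: K = (2.619, 0.406), RR gives ψ = 0.337, H_out = 10.664 kJ/mol
  T = 334.8 K: K = (2.387, 0.363), RR gives ψ = 0.230, H_out = 6.906 kJ/mol
  T = 330.8 K: K = (2.276, 0.343), RR gives ψ = 0.173, H_out = 4.953 kJ/mol
  T = 328.8 K: K = (2.221, 0.333), RR gives ψ = 0.143, H_out = 3.938 kJ/mol
  T = 329.8 K: K = (2.249, 0.338), RR gives ψ = 0.158, H_out = 4.449 kJ/mol
Linear interpolation between T = 328.8 (H_out = 3.938) and T = 329.8 (H_out = 4.449) on hF = 4.167 gives T ≈ 329.2 K, at which ψ = 0.15.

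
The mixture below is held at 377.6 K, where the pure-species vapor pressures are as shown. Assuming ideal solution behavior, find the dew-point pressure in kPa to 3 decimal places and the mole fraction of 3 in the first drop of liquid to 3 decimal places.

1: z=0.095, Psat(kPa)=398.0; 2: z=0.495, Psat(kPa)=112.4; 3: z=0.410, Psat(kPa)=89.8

Pdew = 108.598 kPa, x_3 = 0.496

At the dew point ψ → 1, so Σzᵢ/Kᵢ = 1 with Kᵢ = Pᵢˢᵃᵗ/P ⇒ 1/P = Σzᵢ/Pᵢˢᵃᵗ.
1/P = 0.095/398.0 + 0.495/112.4 + 0.410/89.8 = 0.009208 ⇒ P = 108.598 kPa
xᵢ = zᵢP/Pᵢˢᵃᵗ ⇒ x_3 = 0.410·108.598/89.8 = 0.496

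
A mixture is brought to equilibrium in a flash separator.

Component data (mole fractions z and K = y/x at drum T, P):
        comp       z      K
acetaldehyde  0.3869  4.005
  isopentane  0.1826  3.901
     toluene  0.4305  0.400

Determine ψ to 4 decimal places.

Rachford–Rice: g(ψ) = Σ zᵢ(Kᵢ−1)/(1+ψ(Kᵢ−1)) = 0.
Check two-phase: ΣzᵢKᵢ = 2.4341 > 1 and Σzᵢ/Kᵢ = 1.2197 > 1, so g(0) = 1.4341 > 0 and g(1) = -0.2197 < 0.
Newton–Raphson from ψ = 0.5:
  ψ = 0.5000: g = 0.31176, g' = -1.1301 → ψ = 0.7759
  ψ = 0.7759: g = 0.02866, g' = -1.0027 → ψ = 0.8045
  ψ = 0.8045: g = -0.00018, g' = -1.0165 → ψ = 0.8043
Converged at ψ = 0.8043.

ψ = 0.8043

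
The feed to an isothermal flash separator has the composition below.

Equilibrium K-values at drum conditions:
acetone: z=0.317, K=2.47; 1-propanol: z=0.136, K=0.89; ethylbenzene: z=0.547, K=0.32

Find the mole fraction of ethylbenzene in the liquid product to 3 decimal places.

x_ethylbenzene = 0.583

Newton–Raphson from β = 0.5:
  β = 0.500: g = -0.3108, g' = -0.810 → β = 0.116
  β = 0.116: g = -0.0211, g' = -0.800 → β = 0.090
Converged at β = 0.090.
Compositions from xᵢ = zᵢ/(1+β(Kᵢ−1)), yᵢ = Kᵢxᵢ:
  acetone: x = 0.280, y = 0.691
  1-propanol: x = 0.137, y = 0.122
  ethylbenzene: x = 0.583, y = 0.186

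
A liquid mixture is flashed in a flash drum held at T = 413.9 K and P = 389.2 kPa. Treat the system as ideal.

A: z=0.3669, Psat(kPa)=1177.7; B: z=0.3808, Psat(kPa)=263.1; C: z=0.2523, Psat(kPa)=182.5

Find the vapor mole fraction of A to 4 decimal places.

y_A = 0.5139

Raoult's law: Kᵢ = Pᵢˢᵃᵗ/P = Pᵢˢᵃᵗ/389.2.
  K_A = 1177.7/389.2 = 3.025951, K_B = 263.1/389.2 = 0.676002, K_C = 182.5/389.2 = 0.468911
Let ψ = V/F and solve Σ zᵢ(Kᵢ−1)/(1+ψ(Kᵢ−1)) = 0.
Feasibility: ΣzᵢKᵢ = 1.4859, Σzᵢ/Kᵢ = 1.2226 — both > 1, two phases present.
Iterate (Newton) starting at ψ = 0.5:
  ψ = 0.5000: g = 0.03960, g' = -0.5605 → ψ = 0.5706
  ψ = 0.5706: g = 0.00113, g' = -0.5306 → ψ = 0.5728
Converged at ψ = 0.5728.
Compositions from xᵢ = zᵢ/(1+ψ(Kᵢ−1)), yᵢ = Kᵢxᵢ:
  A: x = 0.1698, y = 0.5139
  B: x = 0.4676, y = 0.3161
  C: x = 0.3626, y = 0.1700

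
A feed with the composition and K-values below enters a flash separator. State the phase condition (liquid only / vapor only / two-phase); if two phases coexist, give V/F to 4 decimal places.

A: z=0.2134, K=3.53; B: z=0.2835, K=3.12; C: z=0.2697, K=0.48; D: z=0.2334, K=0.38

ΣzᵢKᵢ = 1.8560; Σzᵢ/Kᵢ = 1.3274.
Both exceed 1, so a two-phase solution exists.
Rachford–Rice: g(ψ) = Σ zᵢ(Kᵢ−1)/(1+ψ(Kᵢ−1)) = 0.
Newton iteration, ψ⁰ = 0.5:
  ψ = 0.5000: g = 0.13088, g' = -0.8881 → ψ = 0.6474
  ψ = 0.6474: g = 0.00487, g' = -0.8388 → ψ = 0.6532
Converged at ψ = 0.6532.

two-phase, V/F = 0.6532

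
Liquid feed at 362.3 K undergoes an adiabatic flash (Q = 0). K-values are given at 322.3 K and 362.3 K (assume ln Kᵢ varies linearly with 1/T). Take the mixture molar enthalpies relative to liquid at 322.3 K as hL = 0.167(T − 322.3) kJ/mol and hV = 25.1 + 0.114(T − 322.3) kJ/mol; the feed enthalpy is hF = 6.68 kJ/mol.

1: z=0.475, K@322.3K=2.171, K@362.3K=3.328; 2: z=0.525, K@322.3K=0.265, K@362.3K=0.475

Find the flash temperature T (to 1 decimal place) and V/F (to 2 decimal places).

Adiabatic flash: solve Rachford–Rice at each trial T, then check hF = ψ·hV(T) + (1−ψ)·hL(T).
  T = 322.3 K: K = (2.171, 0.265), RR gives ψ = 0.198, H_out = 4.968 kJ/mol
  T = 362.3 K: K = (3.328, 0.475), RR gives ψ = 0.679, H_out = 22.289 kJ/mol
  T = 342.3 K: K = (2.722, 0.361), RR gives ψ = 0.438, H_out = 13.877 kJ/mol
  T = 332.3 K: K = (2.439, 0.311), RR gives ψ = 0.324, H_out = 9.638 kJ/mol
  T = 327.3 K: K = (2.303, 0.287), RR gives ψ = 0.264, H_out = 7.382 kJ/mol
  T = 324.8 K: K = (2.237, 0.276), RR gives ψ = 0.232, H_out = 6.198 kJ/mol
  T = 326.1 K: K = (2.271, 0.282), RR gives ψ = 0.248, H_out = 6.819 kJ/mol
Linear interpolation between T = 324.8 (H_out = 6.198) and T = 326.1 (H_out = 6.819) on hF = 6.68 gives T ≈ 325.8 K, at which ψ = 0.24.

T = 325.8 K, V/F = 0.24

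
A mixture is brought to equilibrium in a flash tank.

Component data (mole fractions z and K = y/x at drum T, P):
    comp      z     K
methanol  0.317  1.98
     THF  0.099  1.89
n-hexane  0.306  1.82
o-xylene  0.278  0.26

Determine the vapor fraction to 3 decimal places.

Newton–Raphson from ψ = 0.5:
  ψ = 0.500: g = 0.1209, g' = -0.662 → ψ = 0.683
  ψ = 0.683: g = -0.0139, g' = -0.846 → ψ = 0.666
Converged at ψ = 0.666.

ψ = 0.666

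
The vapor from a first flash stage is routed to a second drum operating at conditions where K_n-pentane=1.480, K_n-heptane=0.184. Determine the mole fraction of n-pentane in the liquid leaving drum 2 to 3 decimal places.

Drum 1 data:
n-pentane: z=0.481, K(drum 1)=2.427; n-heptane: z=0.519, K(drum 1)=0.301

x_n-pentane (drum 2) = 0.630

Drum 1:
Newton iteration, ψ₁⁰ = 0.5:
  ψ₁ = 0.500: g = -0.1571, g' = -0.933 → ψ₁ = 0.332
  ψ₁ = 0.332: g = -0.0063, g' = -0.881 → ψ₁ = 0.324
Converged at ψ₁ = 0.324.
Drum-1 compositions:
  n-pentane: x = 0.329, y = 0.798
  n-heptane: x = 0.671, y = 0.202
Drum-2 feed = drum-1 vapor: z₂ = (0.7980, 0.2020).
Drum 2:
Rachford–Rice: g(ψ₂) = Σ zᵢ(Kᵢ−1)/(1+ψ₂(Kᵢ−1)) = 0.
Feasibility: ΣzᵢKᵢ = 1.218, Σzᵢ/Kᵢ = 1.637 — both > 1, two phases present.
Binary case is linear: z₁(K₁−1)(1+ψ₂(K₂−1)) + z₂(K₂−1)(1+ψ₂(K₁−1)) = 0
⇒ ψ₂ = [z₁(K₁−1)+z₂(K₂−1)] / [−(K₁−1)(K₂−1)] = 0.2182/0.3917 = 0.557
  n-pentane: x = 0.630, y = 0.932
  n-heptane: x = 0.370, y = 0.068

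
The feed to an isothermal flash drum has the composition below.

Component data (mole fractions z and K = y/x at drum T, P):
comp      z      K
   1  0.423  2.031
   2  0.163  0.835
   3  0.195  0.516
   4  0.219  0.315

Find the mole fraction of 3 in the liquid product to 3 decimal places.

x_3 = 0.230

Iterate (Newton) starting at ψ = 0.64:
  ψ = 0.640: g = -0.1712, g' = -0.590 → ψ = 0.350
  ψ = 0.350: g = -0.0191, g' = -0.492 → ψ = 0.311
Converged at ψ = 0.311.
Compositions from xᵢ = zᵢ/(1+ψ(Kᵢ−1)), yᵢ = Kᵢxᵢ:
  1: x = 0.320, y = 0.650
  2: x = 0.172, y = 0.143
  3: x = 0.230, y = 0.118
  4: x = 0.278, y = 0.088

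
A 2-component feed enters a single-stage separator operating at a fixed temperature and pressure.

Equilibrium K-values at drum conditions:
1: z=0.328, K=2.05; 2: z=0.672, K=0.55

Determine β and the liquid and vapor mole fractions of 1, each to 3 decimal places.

β = 0.089, x_1 = 0.300, y_1 = 0.615

Newton–Raphson from β = 0.34:
  β = 0.340: g = -0.1032, g' = -0.386 → β = 0.073
  β = 0.073: g = 0.0074, g' = -0.458 → β = 0.089
Converged at β = 0.089.
Compositions from xᵢ = zᵢ/(1+β(Kᵢ−1)), yᵢ = Kᵢxᵢ:
  1: x = 0.300, y = 0.615
  2: x = 0.700, y = 0.385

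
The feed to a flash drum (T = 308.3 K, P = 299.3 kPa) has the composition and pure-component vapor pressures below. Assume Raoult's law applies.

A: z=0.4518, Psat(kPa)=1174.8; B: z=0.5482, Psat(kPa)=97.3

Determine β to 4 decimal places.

Raoult's law: Kᵢ = Pᵢˢᵃᵗ/P = Pᵢˢᵃᵗ/299.3.
  K_A = 1174.8/299.3 = 3.925159, K_B = 97.3/299.3 = 0.325092
Material balance + equilibrium reduce to Σ zᵢ(Kᵢ−1)/(1+β(Kᵢ−1)) = 0.
Feasibility: ΣzᵢKᵢ = 1.9516, Σzᵢ/Kᵢ = 1.8014 — both > 1, two phases present.
Iterate (Newton) starting at β = 0.5:
  β = 0.5000: g = -0.02176, g' = -1.2063 → β = 0.4820
Converged at β = 0.4820.

β = 0.4820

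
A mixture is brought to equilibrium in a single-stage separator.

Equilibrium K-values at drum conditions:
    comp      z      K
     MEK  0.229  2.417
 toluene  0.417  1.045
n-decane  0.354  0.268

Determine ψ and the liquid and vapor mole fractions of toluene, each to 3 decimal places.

Newton–Raphson from ψ = 0.3:
  ψ = 0.300: g = -0.0858, g' = -0.539 → ψ = 0.141
Converged at ψ = 0.141.
Compositions from xᵢ = zᵢ/(1+ψ(Kᵢ−1)), yᵢ = Kᵢxᵢ:
  MEK: x = 0.191, y = 0.461
  toluene: x = 0.414, y = 0.433
  n-decane: x = 0.395, y = 0.106

ψ = 0.141, x_toluene = 0.414, y_toluene = 0.433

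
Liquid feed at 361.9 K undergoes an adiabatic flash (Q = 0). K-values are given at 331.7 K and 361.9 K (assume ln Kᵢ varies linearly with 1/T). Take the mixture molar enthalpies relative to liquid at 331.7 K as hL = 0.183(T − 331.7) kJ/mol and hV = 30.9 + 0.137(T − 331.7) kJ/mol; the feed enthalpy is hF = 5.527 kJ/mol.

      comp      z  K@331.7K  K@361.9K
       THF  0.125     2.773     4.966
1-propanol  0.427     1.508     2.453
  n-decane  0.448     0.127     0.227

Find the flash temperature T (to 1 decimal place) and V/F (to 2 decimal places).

Adiabatic flash: solve Rachford–Rice at each trial T, then check hF = ψ·hV(T) + (1−ψ)·hL(T).
  T = 331.7 K: K = (2.773, 1.508, 0.127), RR gives ψ = 0.058, H_out = 1.781 kJ/mol
  T = 361.9 K: K = (4.966, 2.453, 0.227), RR gives ψ = 0.468, H_out = 19.345 kJ/mol
  T = 346.8 K: K = (3.758, 1.944, 0.172), RR gives ψ = 0.309, H_out = 12.086 kJ/mol
  T = 339.2 K: K = (3.236, 1.715, 0.148), RR gives ψ = 0.200, H_out = 7.496 kJ/mol
  T = 335.4 K: K = (2.995, 1.608, 0.137), RR gives ψ = 0.134, H_out = 4.788 kJ/mol
  T = 337.3 K: K = (3.114, 1.661, 0.143), RR gives ψ = 0.168, H_out = 6.184 kJ/mol
Linear interpolation between T = 335.4 (H_out = 4.788) and T = 337.3 (H_out = 6.184) on hF = 5.527 gives T ≈ 336.4 K, at which ψ = 0.15.

T = 336.4 K, V/F = 0.15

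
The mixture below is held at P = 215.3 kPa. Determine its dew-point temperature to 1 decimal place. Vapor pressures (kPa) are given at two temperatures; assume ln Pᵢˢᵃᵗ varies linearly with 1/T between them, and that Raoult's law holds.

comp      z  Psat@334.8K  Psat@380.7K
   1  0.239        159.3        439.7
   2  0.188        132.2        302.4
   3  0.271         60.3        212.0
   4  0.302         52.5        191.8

Dew-point temperature: Σzᵢ·P/Pᵢˢᵃᵗ(T) = 1. Interpolate ln Pᵢˢᵃᵗ = aᵢ + bᵢ/T.
  T = 334.8 K: ΣzᵢP/Pᵢˢᵃᵗ = 2.8353
  T = 380.7 K: ΣzᵢP/Pᵢˢᵃᵗ = 0.8651
  T = 357.8 K: ΣzᵢP/Pᵢˢᵃᵗ = 1.5006
  T = 369.2 K: ΣzᵢP/Pᵢˢᵃᵗ = 1.1302
  T = 374.9 K: ΣzᵢP/Pᵢˢᵃᵗ = 0.9877
  T = 372.0 K: ΣzᵢP/Pᵢˢᵃᵗ = 1.0572
Interpolating between 372.0 K and 374.9 K gives T ≈ 374.4 K.

T = 374.4 K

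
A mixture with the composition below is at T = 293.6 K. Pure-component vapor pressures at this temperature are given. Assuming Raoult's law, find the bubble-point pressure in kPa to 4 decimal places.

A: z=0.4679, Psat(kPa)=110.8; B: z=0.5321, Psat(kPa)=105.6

At the bubble point ψ → 0, so ΣzᵢKᵢ = 1 with Kᵢ = Pᵢˢᵃᵗ/P ⇒ P = ΣzᵢPᵢˢᵃᵗ.
P = 0.4679·110.8 + 0.5321·105.6 = 108.0331 kPa

Pbub = 108.0331 kPa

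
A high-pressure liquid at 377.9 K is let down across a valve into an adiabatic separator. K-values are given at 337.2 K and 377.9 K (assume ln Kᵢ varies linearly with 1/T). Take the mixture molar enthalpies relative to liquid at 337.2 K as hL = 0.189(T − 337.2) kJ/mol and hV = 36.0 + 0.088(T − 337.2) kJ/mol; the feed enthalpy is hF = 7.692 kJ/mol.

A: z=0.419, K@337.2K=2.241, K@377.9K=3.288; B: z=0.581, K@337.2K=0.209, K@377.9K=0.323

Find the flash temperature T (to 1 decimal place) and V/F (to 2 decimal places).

T = 348.0 K, V/F = 0.16

Adiabatic flash: solve Rachford–Rice at each trial T, then check hF = ψ·hV(T) + (1−ψ)·hL(T).
  T = 337.2 K: K = (2.241, 0.209), RR gives ψ = 0.062, H_out = 2.215 kJ/mol
  T = 377.9 K: K = (3.288, 0.323), RR gives ψ = 0.365, H_out = 19.331 kJ/mol
  T = 357.5 K: K = (2.743, 0.263), RR gives ψ = 0.235, H_out = 11.819 kJ/mol
  T = 347.4 K: K = (2.488, 0.235), RR gives ψ = 0.157, H_out = 7.434 kJ/mol
  T = 352.4 K: K = (2.613, 0.249), RR gives ψ = 0.198, H_out = 9.681 kJ/mol
  T = 349.9 K: K = (2.550, 0.242), RR gives ψ = 0.178, H_out = 8.579 kJ/mol
  T = 348.6 K: K = (2.518, 0.239), RR gives ψ = 0.167, H_out = 7.989 kJ/mol
Linear interpolation between T = 347.4 (H_out = 7.434) and T = 348.6 (H_out = 7.989) on hF = 7.692 gives T ≈ 348.0 K, at which ψ = 0.16.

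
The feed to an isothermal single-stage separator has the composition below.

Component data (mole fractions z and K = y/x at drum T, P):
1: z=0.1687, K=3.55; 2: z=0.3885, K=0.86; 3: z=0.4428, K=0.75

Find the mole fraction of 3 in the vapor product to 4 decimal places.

y_3 = 0.3813

Newton iteration, V/F⁰ = 0.37:
  V/F = 0.3700: g = 0.04200, g' = -0.3325 → V/F = 0.4963
  V/F = 0.4963: g = 0.00504, g' = -0.2586 → V/F = 0.5158
  V/F = 0.5158: g = 0.00009, g' = -0.2499 → V/F = 0.5162
Converged at V/F = 0.5162.
Compositions from xᵢ = zᵢ/(1+V/F(Kᵢ−1)), yᵢ = Kᵢxᵢ:
  1: x = 0.0728, y = 0.2586
  2: x = 0.4188, y = 0.3601
  3: x = 0.5084, y = 0.3813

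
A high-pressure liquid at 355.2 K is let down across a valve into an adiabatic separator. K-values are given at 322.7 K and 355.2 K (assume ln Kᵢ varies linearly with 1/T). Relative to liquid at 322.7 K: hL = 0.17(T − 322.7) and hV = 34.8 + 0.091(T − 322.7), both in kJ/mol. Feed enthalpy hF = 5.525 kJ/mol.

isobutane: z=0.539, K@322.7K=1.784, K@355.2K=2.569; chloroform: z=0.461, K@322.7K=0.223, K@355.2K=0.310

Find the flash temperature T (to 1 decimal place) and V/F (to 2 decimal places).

T = 325.1 K, V/F = 0.15

Adiabatic flash: solve Rachford–Rice at each trial T, then check hF = ψ·hV(T) + (1−ψ)·hL(T).
  T = 322.7 K: K = (1.784, 0.223), RR gives ψ = 0.106, H_out = 3.678 kJ/mol
  T = 355.2 K: K = (2.569, 0.310), RR gives ψ = 0.487, H_out = 21.233 kJ/mol
  T = 338.9 K: K = (2.158, 0.265), RR gives ψ = 0.335, H_out = 13.992 kJ/mol
  T = 330.8 K: K = (1.967, 0.244), RR gives ψ = 0.236, H_out = 9.430 kJ/mol
  T = 326.8 K: K = (1.875, 0.233), RR gives ψ = 0.176, H_out = 6.780 kJ/mol
  T = 324.8 K: K = (1.831, 0.228), RR gives ψ = 0.143, H_out = 5.323 kJ/mol
Linear interpolation between T = 324.8 (H_out = 5.323) and T = 326.8 (H_out = 6.780) on hF = 5.525 gives T ≈ 325.1 K, at which ψ = 0.15.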